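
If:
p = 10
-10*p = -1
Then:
No Solution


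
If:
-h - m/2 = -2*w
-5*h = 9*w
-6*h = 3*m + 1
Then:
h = 3/20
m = -19/30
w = -1/12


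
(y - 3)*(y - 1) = y^2 - 4*y + 3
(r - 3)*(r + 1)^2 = r^3 - r^2 - 5*r - 3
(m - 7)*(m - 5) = m^2 - 12*m + 35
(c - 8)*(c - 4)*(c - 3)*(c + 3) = c^4 - 12*c^3 + 23*c^2 + 108*c - 288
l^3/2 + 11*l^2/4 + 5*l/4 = l*(l/2 + 1/4)*(l + 5)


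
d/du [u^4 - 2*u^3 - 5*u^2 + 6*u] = 4*u^3 - 6*u^2 - 10*u + 6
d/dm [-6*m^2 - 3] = -12*m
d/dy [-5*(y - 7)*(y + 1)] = 30 - 10*y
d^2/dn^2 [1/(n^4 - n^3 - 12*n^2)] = 2*(-(-4*n^2 + 3*n + 24)^2 + 3*(-2*n^2 + n + 4)*(-n^2 + n + 12))/(n^4*(-n^2 + n + 12)^3)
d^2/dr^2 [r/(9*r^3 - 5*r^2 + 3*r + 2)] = 2*(r*(27*r^2 - 10*r + 3)^2 + (-27*r^2 - r*(27*r - 5) + 10*r - 3)*(9*r^3 - 5*r^2 + 3*r + 2))/(9*r^3 - 5*r^2 + 3*r + 2)^3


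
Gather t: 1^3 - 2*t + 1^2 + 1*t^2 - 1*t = t^2 - 3*t + 2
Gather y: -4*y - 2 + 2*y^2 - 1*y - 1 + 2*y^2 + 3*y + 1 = 4*y^2 - 2*y - 2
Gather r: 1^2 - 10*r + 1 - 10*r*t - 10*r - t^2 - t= r*(-10*t - 20) - t^2 - t + 2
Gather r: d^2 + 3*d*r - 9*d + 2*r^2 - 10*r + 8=d^2 - 9*d + 2*r^2 + r*(3*d - 10) + 8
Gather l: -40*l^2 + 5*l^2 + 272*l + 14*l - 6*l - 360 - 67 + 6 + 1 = -35*l^2 + 280*l - 420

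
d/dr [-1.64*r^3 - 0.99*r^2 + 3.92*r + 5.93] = -4.92*r^2 - 1.98*r + 3.92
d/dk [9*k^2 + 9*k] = 18*k + 9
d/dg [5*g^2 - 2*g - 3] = 10*g - 2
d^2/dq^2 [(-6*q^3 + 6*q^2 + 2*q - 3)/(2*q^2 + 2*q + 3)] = 4*(-2*q^3 - 126*q^2 - 117*q + 24)/(8*q^6 + 24*q^5 + 60*q^4 + 80*q^3 + 90*q^2 + 54*q + 27)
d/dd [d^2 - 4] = 2*d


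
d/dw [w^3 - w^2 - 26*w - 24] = 3*w^2 - 2*w - 26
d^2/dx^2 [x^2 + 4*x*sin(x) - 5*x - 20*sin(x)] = -4*x*sin(x) + 20*sin(x) + 8*cos(x) + 2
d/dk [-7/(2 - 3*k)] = -21/(3*k - 2)^2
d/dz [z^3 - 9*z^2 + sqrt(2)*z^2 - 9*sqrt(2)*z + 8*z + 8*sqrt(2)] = 3*z^2 - 18*z + 2*sqrt(2)*z - 9*sqrt(2) + 8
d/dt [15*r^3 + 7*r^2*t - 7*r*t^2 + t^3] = 7*r^2 - 14*r*t + 3*t^2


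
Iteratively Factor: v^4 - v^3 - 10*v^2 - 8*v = (v + 2)*(v^3 - 3*v^2 - 4*v) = (v - 4)*(v + 2)*(v^2 + v) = (v - 4)*(v + 1)*(v + 2)*(v)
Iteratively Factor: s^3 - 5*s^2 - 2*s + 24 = (s + 2)*(s^2 - 7*s + 12) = (s - 4)*(s + 2)*(s - 3)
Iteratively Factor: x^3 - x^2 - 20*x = (x - 5)*(x^2 + 4*x) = (x - 5)*(x + 4)*(x)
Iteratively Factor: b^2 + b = (b + 1)*(b)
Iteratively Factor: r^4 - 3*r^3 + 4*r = (r)*(r^3 - 3*r^2 + 4) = r*(r + 1)*(r^2 - 4*r + 4) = r*(r - 2)*(r + 1)*(r - 2)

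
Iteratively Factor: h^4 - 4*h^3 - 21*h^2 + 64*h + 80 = (h + 1)*(h^3 - 5*h^2 - 16*h + 80) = (h + 1)*(h + 4)*(h^2 - 9*h + 20) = (h - 4)*(h + 1)*(h + 4)*(h - 5)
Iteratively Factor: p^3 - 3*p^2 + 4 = (p + 1)*(p^2 - 4*p + 4) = (p - 2)*(p + 1)*(p - 2)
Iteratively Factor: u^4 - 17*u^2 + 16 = (u + 4)*(u^3 - 4*u^2 - u + 4) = (u - 1)*(u + 4)*(u^2 - 3*u - 4) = (u - 4)*(u - 1)*(u + 4)*(u + 1)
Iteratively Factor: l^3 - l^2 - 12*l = (l)*(l^2 - l - 12) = l*(l - 4)*(l + 3)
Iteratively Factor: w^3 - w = (w + 1)*(w^2 - w) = (w - 1)*(w + 1)*(w)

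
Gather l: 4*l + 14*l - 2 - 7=18*l - 9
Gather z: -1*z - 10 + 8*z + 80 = 7*z + 70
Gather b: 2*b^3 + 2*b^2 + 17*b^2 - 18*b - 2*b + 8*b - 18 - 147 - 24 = 2*b^3 + 19*b^2 - 12*b - 189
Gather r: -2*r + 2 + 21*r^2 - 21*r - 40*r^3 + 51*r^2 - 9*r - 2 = -40*r^3 + 72*r^2 - 32*r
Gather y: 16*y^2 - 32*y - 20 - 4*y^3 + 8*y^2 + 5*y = -4*y^3 + 24*y^2 - 27*y - 20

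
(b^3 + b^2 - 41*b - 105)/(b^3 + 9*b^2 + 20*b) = (b^2 - 4*b - 21)/(b*(b + 4))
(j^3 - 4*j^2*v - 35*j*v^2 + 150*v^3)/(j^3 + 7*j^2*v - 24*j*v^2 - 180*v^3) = (j - 5*v)/(j + 6*v)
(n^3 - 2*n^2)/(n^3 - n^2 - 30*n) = n*(2 - n)/(-n^2 + n + 30)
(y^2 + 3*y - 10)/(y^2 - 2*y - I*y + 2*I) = (y + 5)/(y - I)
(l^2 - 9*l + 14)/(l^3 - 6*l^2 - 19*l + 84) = (l - 2)/(l^2 + l - 12)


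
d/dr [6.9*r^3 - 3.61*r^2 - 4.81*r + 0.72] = 20.7*r^2 - 7.22*r - 4.81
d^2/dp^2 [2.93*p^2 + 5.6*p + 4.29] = 5.86000000000000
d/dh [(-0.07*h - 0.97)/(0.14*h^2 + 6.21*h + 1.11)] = (0.0098*h^2 + 0.2716*h + 5.946)/(0.0196*h^4 + 1.7388*h^3 + 38.8749*h^2 + 13.7862*h + 1.2321)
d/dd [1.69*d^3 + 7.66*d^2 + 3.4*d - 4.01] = 5.07*d^2 + 15.32*d + 3.4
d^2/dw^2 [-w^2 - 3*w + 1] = -2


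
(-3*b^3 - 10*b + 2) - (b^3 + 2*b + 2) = -4*b^3 - 12*b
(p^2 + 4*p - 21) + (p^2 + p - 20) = 2*p^2 + 5*p - 41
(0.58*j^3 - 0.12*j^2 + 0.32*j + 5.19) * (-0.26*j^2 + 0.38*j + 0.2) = -0.1508*j^5 + 0.2516*j^4 - 0.0128*j^3 - 1.2518*j^2 + 2.0362*j + 1.038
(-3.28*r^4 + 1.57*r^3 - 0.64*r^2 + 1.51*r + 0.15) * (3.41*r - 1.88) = -11.1848*r^5 + 11.5201*r^4 - 5.134*r^3 + 6.3523*r^2 - 2.3273*r - 0.282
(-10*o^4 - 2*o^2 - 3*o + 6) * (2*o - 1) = -20*o^5 + 10*o^4 - 4*o^3 - 4*o^2 + 15*o - 6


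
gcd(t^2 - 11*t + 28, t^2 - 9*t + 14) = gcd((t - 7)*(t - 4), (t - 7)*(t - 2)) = t - 7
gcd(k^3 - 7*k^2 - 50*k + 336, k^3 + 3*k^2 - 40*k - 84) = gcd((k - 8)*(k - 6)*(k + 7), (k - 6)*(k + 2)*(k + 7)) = k^2 + k - 42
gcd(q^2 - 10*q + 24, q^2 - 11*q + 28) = q - 4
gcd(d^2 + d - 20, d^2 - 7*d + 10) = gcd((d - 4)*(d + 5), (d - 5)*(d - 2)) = 1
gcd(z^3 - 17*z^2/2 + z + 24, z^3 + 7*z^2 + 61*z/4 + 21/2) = z + 3/2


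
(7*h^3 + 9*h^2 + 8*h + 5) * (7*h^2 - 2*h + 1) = 49*h^5 + 49*h^4 + 45*h^3 + 28*h^2 - 2*h + 5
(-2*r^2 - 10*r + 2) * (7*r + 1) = -14*r^3 - 72*r^2 + 4*r + 2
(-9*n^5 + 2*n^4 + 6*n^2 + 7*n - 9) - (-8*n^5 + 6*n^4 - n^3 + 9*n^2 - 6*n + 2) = -n^5 - 4*n^4 + n^3 - 3*n^2 + 13*n - 11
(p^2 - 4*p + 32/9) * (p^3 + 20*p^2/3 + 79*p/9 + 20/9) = p^5 + 8*p^4/3 - 43*p^3/3 - 248*p^2/27 + 1808*p/81 + 640/81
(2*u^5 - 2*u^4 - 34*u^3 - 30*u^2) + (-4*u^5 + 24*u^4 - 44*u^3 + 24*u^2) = -2*u^5 + 22*u^4 - 78*u^3 - 6*u^2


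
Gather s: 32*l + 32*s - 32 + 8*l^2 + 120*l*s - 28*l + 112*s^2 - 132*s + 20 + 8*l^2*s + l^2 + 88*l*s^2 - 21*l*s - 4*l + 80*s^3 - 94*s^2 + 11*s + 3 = 9*l^2 + 80*s^3 + s^2*(88*l + 18) + s*(8*l^2 + 99*l - 89) - 9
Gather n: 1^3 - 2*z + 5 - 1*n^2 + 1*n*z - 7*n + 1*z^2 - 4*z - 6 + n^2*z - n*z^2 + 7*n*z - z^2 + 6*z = n^2*(z - 1) + n*(-z^2 + 8*z - 7)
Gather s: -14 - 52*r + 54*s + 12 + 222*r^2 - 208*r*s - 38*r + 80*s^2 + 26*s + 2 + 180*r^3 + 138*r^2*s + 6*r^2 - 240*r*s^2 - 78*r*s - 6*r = 180*r^3 + 228*r^2 - 96*r + s^2*(80 - 240*r) + s*(138*r^2 - 286*r + 80)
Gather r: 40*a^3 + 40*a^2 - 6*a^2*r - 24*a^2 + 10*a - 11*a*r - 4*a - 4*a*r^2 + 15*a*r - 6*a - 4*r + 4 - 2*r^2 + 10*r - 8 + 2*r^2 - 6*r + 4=40*a^3 + 16*a^2 - 4*a*r^2 + r*(-6*a^2 + 4*a)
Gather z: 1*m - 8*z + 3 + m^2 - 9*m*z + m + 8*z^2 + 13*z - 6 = m^2 + 2*m + 8*z^2 + z*(5 - 9*m) - 3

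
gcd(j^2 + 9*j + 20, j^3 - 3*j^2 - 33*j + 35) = j + 5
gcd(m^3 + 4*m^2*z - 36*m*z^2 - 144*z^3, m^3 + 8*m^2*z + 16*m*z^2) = m + 4*z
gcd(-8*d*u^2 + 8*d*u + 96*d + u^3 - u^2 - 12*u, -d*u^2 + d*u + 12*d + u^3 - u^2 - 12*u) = u^2 - u - 12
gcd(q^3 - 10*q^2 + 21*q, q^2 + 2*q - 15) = q - 3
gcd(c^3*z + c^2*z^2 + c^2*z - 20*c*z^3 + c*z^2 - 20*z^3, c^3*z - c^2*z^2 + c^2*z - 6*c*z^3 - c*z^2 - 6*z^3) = c*z + z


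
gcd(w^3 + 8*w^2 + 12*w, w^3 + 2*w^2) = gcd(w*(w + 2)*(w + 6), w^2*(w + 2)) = w^2 + 2*w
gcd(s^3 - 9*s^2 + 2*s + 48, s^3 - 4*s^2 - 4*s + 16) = s + 2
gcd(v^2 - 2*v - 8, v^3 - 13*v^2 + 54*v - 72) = v - 4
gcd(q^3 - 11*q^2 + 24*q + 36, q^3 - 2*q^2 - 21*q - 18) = q^2 - 5*q - 6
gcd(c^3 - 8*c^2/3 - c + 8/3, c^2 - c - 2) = c + 1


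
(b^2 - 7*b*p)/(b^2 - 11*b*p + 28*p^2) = b/(b - 4*p)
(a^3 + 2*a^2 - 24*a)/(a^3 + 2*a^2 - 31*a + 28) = a*(a + 6)/(a^2 + 6*a - 7)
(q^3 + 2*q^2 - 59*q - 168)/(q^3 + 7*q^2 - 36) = (q^2 - q - 56)/(q^2 + 4*q - 12)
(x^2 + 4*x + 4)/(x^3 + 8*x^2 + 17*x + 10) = (x + 2)/(x^2 + 6*x + 5)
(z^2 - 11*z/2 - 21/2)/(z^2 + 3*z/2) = (z - 7)/z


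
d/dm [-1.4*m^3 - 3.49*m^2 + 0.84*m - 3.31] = -4.2*m^2 - 6.98*m + 0.84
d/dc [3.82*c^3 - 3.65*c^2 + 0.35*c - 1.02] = 11.46*c^2 - 7.3*c + 0.35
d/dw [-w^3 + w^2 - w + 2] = -3*w^2 + 2*w - 1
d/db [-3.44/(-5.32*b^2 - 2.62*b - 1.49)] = (-36.6016*b - 9.0128)/(5.32*b^2 + 2.62*b + 1.49)^2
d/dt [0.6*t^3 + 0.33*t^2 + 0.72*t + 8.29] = 1.8*t^2 + 0.66*t + 0.72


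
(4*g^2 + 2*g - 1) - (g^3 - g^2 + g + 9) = -g^3 + 5*g^2 + g - 10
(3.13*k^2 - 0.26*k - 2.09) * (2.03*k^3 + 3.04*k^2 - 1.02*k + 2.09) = 6.3539*k^5 + 8.9874*k^4 - 8.2257*k^3 + 0.4533*k^2 + 1.5884*k - 4.3681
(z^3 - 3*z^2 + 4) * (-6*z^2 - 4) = -6*z^5 + 18*z^4 - 4*z^3 - 12*z^2 - 16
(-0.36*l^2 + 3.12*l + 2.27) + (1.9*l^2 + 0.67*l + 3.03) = 1.54*l^2 + 3.79*l + 5.3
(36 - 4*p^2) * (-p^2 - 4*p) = 4*p^4 + 16*p^3 - 36*p^2 - 144*p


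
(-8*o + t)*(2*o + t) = -16*o^2 - 6*o*t + t^2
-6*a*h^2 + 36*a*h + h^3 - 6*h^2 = h*(-6*a + h)*(h - 6)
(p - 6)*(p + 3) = p^2 - 3*p - 18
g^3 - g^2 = g^2*(g - 1)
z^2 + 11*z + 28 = (z + 4)*(z + 7)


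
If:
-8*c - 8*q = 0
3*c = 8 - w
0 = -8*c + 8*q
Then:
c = 0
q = 0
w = 8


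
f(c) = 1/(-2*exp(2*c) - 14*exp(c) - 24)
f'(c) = (4*exp(2*c) + 14*exp(c))/(-2*exp(2*c) - 14*exp(c) - 24)^2 = (exp(c) + 7/2)*exp(c)/(exp(2*c) + 7*exp(c) + 12)^2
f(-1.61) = -0.04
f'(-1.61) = 0.00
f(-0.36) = -0.03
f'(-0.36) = 0.01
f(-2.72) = -0.04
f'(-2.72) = 0.00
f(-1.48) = -0.04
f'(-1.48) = 0.00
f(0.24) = -0.02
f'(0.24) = 0.01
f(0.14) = -0.02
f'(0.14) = 0.01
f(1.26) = -0.01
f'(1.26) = 0.01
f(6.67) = -0.00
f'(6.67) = 0.00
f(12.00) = 0.00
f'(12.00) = 0.00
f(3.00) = 0.00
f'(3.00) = 0.00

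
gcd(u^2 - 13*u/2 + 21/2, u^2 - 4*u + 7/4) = u - 7/2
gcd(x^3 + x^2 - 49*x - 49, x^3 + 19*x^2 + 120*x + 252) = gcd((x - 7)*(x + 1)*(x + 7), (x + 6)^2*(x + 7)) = x + 7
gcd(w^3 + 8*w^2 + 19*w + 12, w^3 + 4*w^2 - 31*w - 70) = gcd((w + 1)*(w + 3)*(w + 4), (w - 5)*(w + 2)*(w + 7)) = 1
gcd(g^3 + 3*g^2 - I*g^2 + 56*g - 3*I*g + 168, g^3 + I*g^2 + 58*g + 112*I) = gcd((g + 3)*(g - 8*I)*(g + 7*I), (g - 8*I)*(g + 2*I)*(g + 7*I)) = g^2 - I*g + 56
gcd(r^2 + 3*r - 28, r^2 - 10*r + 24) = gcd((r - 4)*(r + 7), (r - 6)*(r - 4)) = r - 4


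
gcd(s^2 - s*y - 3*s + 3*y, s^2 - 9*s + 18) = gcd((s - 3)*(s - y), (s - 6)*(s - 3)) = s - 3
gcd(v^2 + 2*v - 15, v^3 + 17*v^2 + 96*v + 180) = v + 5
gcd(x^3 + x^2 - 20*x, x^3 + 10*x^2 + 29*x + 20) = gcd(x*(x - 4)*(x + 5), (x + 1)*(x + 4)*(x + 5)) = x + 5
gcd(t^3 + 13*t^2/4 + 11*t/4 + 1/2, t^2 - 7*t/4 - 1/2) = t + 1/4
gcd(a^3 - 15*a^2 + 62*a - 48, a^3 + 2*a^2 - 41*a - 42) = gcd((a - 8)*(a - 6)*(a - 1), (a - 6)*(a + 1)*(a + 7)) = a - 6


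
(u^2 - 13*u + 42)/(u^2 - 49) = (u - 6)/(u + 7)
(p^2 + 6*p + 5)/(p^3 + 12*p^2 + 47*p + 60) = (p + 1)/(p^2 + 7*p + 12)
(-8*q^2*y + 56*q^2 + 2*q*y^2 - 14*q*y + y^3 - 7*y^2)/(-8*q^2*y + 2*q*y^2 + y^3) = (y - 7)/y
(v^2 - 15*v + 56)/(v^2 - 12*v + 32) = (v - 7)/(v - 4)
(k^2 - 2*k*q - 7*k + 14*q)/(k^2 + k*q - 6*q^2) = (k - 7)/(k + 3*q)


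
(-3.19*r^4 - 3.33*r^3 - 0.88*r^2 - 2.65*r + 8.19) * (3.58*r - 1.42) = -11.4202*r^5 - 7.3916*r^4 + 1.5782*r^3 - 8.2374*r^2 + 33.0832*r - 11.6298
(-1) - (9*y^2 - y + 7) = -9*y^2 + y - 8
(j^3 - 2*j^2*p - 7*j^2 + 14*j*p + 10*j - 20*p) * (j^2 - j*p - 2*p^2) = j^5 - 3*j^4*p - 7*j^4 + 21*j^3*p + 10*j^3 + 4*j^2*p^3 - 30*j^2*p - 28*j*p^3 + 40*p^3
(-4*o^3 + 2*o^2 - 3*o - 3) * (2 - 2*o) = 8*o^4 - 12*o^3 + 10*o^2 - 6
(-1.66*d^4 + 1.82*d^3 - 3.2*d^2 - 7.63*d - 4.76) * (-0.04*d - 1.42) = 0.0664*d^5 + 2.2844*d^4 - 2.4564*d^3 + 4.8492*d^2 + 11.025*d + 6.7592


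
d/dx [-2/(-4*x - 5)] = -8/(4*x + 5)^2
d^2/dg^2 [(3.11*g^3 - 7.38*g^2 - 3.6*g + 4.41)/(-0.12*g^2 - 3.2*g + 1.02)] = (-1.77635683940025e-15*g^4 - 70.018288*g^3 + 65.9450880000001*g^2 - 26.930664*g - 52.539264)/(0.001728*g^6 + 0.13824*g^5 + 3.642336*g^4 + 30.41792*g^3 - 30.959856*g^2 + 9.98784*g - 1.061208)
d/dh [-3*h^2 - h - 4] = -6*h - 1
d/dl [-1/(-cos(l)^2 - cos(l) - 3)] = (2*cos(l) + 1)*sin(l)/(cos(l)^2 + cos(l) + 3)^2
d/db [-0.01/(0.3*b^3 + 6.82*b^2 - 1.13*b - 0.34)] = (0.009*b^2 + 0.1364*b - 0.0113)/(0.3*b^3 + 6.82*b^2 - 1.13*b - 0.34)^2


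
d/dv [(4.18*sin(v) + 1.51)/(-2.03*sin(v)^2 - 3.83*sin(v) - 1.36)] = (8.4854*sin(v)^2 + 6.1306*sin(v) + 0.0985000000000005)*cos(v)/(4.1209*sin(v)^4 + 15.5498*sin(v)^3 + 20.1905*sin(v)^2 + 10.4176*sin(v) + 1.8496)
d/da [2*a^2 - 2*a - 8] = 4*a - 2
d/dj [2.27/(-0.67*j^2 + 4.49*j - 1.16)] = (3.0418*j - 10.1923)/(0.67*j^2 - 4.49*j + 1.16)^2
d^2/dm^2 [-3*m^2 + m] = -6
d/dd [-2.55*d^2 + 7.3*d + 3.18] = 7.3 - 5.1*d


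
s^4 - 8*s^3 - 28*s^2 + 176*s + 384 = (s - 8)*(s - 6)*(s + 2)*(s + 4)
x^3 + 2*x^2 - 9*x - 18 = (x - 3)*(x + 2)*(x + 3)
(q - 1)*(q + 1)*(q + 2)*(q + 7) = q^4 + 9*q^3 + 13*q^2 - 9*q - 14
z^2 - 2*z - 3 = (z - 3)*(z + 1)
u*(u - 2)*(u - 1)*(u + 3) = u^4 - 7*u^2 + 6*u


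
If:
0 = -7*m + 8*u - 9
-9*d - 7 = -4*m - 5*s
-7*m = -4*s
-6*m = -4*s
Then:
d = -7/9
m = 0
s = 0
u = 9/8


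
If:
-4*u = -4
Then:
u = 1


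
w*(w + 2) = w^2 + 2*w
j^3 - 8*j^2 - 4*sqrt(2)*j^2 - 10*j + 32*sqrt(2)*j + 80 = (j - 8)*(j - 5*sqrt(2))*(j + sqrt(2))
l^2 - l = l*(l - 1)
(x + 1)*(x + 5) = x^2 + 6*x + 5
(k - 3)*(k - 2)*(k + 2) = k^3 - 3*k^2 - 4*k + 12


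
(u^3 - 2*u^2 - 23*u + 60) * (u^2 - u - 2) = u^5 - 3*u^4 - 23*u^3 + 87*u^2 - 14*u - 120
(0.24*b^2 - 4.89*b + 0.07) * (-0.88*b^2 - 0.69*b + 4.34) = -0.2112*b^4 + 4.1376*b^3 + 4.3541*b^2 - 21.2709*b + 0.3038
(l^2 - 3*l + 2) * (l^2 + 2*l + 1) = l^4 - l^3 - 3*l^2 + l + 2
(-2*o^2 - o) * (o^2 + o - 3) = -2*o^4 - 3*o^3 + 5*o^2 + 3*o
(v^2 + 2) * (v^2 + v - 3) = v^4 + v^3 - v^2 + 2*v - 6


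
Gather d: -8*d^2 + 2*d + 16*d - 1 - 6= -8*d^2 + 18*d - 7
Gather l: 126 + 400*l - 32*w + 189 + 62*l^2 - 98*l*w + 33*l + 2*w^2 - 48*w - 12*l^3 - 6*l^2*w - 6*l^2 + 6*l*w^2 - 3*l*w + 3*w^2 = -12*l^3 + l^2*(56 - 6*w) + l*(6*w^2 - 101*w + 433) + 5*w^2 - 80*w + 315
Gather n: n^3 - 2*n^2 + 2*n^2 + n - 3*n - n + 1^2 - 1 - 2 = n^3 - 3*n - 2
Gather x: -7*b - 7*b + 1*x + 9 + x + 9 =-14*b + 2*x + 18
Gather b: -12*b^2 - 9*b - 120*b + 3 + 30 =-12*b^2 - 129*b + 33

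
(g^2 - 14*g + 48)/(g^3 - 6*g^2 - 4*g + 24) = (g - 8)/(g^2 - 4)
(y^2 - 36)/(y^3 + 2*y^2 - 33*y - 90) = (y + 6)/(y^2 + 8*y + 15)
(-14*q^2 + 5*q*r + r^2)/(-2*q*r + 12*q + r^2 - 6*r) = (7*q + r)/(r - 6)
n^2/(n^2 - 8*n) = n/(n - 8)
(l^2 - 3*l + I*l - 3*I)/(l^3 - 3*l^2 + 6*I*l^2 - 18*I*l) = (l + I)/(l*(l + 6*I))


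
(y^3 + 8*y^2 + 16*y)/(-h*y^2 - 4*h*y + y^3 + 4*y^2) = (y + 4)/(-h + y)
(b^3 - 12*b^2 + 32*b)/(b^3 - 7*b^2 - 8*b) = (b - 4)/(b + 1)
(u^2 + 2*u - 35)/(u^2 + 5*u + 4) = (u^2 + 2*u - 35)/(u^2 + 5*u + 4)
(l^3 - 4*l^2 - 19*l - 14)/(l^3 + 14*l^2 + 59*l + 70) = (l^2 - 6*l - 7)/(l^2 + 12*l + 35)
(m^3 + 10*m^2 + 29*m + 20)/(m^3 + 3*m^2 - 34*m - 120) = (m + 1)/(m - 6)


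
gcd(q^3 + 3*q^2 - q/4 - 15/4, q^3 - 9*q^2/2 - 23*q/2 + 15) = q^2 + 3*q/2 - 5/2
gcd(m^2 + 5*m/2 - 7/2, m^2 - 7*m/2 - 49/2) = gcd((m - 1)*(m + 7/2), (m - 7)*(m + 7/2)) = m + 7/2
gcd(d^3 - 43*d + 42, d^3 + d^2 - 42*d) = d^2 + d - 42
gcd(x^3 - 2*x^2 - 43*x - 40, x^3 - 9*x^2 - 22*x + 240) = x^2 - 3*x - 40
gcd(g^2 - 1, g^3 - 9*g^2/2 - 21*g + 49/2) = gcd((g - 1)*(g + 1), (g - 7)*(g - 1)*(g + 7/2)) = g - 1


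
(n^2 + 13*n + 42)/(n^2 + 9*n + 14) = (n + 6)/(n + 2)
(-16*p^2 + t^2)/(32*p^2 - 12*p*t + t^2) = (-4*p - t)/(8*p - t)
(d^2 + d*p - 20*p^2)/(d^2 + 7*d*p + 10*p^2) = (d - 4*p)/(d + 2*p)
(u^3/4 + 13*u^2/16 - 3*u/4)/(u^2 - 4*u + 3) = u*(4*u^2 + 13*u - 12)/(16*(u^2 - 4*u + 3))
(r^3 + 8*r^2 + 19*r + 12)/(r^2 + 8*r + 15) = (r^2 + 5*r + 4)/(r + 5)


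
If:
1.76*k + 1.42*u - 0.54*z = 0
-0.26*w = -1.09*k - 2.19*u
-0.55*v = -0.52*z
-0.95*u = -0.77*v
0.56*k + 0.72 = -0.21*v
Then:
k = 9.29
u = -22.87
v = -28.21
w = -153.65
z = -29.84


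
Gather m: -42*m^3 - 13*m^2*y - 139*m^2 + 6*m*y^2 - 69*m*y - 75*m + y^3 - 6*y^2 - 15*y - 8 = -42*m^3 + m^2*(-13*y - 139) + m*(6*y^2 - 69*y - 75) + y^3 - 6*y^2 - 15*y - 8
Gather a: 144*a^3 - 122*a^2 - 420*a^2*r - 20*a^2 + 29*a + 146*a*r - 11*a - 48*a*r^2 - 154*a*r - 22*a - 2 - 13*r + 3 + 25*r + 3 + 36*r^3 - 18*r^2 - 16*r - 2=144*a^3 + a^2*(-420*r - 142) + a*(-48*r^2 - 8*r - 4) + 36*r^3 - 18*r^2 - 4*r + 2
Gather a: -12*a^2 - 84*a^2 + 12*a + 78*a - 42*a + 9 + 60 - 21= -96*a^2 + 48*a + 48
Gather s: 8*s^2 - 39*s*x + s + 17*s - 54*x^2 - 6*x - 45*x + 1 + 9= 8*s^2 + s*(18 - 39*x) - 54*x^2 - 51*x + 10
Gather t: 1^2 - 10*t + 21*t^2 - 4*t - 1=21*t^2 - 14*t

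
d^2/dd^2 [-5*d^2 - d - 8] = -10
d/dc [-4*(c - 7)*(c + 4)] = 12 - 8*c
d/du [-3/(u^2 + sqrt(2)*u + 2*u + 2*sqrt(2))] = 3*(2*u + sqrt(2) + 2)/(u^2 + sqrt(2)*u + 2*u + 2*sqrt(2))^2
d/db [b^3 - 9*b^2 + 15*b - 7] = 3*b^2 - 18*b + 15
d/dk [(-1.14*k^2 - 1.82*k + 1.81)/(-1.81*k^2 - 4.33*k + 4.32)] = (1.642*k^2 - 3.2974*k - 0.025100000000001)/(3.2761*k^4 + 15.6746*k^3 + 3.1105*k^2 - 37.4112*k + 18.6624)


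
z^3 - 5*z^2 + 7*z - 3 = (z - 3)*(z - 1)^2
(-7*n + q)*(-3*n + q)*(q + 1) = 21*n^2*q + 21*n^2 - 10*n*q^2 - 10*n*q + q^3 + q^2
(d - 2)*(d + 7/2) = d^2 + 3*d/2 - 7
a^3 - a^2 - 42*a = a*(a - 7)*(a + 6)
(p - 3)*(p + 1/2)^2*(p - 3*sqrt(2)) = p^4 - 3*sqrt(2)*p^3 - 2*p^3 - 11*p^2/4 + 6*sqrt(2)*p^2 - 3*p/4 + 33*sqrt(2)*p/4 + 9*sqrt(2)/4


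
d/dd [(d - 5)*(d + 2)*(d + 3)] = 3*d^2 - 19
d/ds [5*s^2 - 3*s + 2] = 10*s - 3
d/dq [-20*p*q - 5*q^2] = -20*p - 10*q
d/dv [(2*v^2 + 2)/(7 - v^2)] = 32*v/(v^2 - 7)^2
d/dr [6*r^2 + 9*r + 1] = 12*r + 9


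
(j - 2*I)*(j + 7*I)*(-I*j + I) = -I*j^3 + 5*j^2 + I*j^2 - 5*j - 14*I*j + 14*I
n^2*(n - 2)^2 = n^4 - 4*n^3 + 4*n^2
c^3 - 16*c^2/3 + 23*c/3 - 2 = (c - 3)*(c - 2)*(c - 1/3)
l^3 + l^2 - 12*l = l*(l - 3)*(l + 4)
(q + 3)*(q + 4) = q^2 + 7*q + 12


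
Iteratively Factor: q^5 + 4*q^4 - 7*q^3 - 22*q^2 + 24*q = (q - 1)*(q^4 + 5*q^3 - 2*q^2 - 24*q) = q*(q - 1)*(q^3 + 5*q^2 - 2*q - 24) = q*(q - 1)*(q + 3)*(q^2 + 2*q - 8) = q*(q - 2)*(q - 1)*(q + 3)*(q + 4)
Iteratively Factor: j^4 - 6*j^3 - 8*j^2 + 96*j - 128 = (j + 4)*(j^3 - 10*j^2 + 32*j - 32) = (j - 4)*(j + 4)*(j^2 - 6*j + 8) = (j - 4)^2*(j + 4)*(j - 2)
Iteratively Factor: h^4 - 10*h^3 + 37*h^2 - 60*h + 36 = (h - 3)*(h^3 - 7*h^2 + 16*h - 12) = (h - 3)*(h - 2)*(h^2 - 5*h + 6) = (h - 3)^2*(h - 2)*(h - 2)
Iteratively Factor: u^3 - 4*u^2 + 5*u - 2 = (u - 2)*(u^2 - 2*u + 1) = (u - 2)*(u - 1)*(u - 1)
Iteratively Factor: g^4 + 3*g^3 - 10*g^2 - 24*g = (g + 4)*(g^3 - g^2 - 6*g) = (g + 2)*(g + 4)*(g^2 - 3*g) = g*(g + 2)*(g + 4)*(g - 3)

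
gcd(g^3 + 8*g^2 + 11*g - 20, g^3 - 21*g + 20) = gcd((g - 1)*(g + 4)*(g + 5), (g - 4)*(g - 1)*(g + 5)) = g^2 + 4*g - 5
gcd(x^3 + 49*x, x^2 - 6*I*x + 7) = x - 7*I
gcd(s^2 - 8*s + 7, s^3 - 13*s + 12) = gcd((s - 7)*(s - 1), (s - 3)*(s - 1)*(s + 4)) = s - 1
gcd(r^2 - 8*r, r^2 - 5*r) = r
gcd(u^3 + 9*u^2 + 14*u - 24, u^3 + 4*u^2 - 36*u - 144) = u^2 + 10*u + 24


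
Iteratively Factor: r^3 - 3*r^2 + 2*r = (r - 2)*(r^2 - r) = r*(r - 2)*(r - 1)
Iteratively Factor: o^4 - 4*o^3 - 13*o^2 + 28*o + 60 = (o - 3)*(o^3 - o^2 - 16*o - 20) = (o - 5)*(o - 3)*(o^2 + 4*o + 4) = (o - 5)*(o - 3)*(o + 2)*(o + 2)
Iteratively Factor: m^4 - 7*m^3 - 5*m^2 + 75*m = (m + 3)*(m^3 - 10*m^2 + 25*m) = (m - 5)*(m + 3)*(m^2 - 5*m) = (m - 5)^2*(m + 3)*(m)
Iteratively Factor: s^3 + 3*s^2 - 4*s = (s + 4)*(s^2 - s) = s*(s + 4)*(s - 1)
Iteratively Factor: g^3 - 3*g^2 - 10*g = (g)*(g^2 - 3*g - 10) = g*(g - 5)*(g + 2)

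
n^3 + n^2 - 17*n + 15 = (n - 3)*(n - 1)*(n + 5)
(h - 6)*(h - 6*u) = h^2 - 6*h*u - 6*h + 36*u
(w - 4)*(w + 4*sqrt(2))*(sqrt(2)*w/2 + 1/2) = sqrt(2)*w^3/2 - 2*sqrt(2)*w^2 + 9*w^2/2 - 18*w + 2*sqrt(2)*w - 8*sqrt(2)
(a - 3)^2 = a^2 - 6*a + 9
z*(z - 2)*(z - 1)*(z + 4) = z^4 + z^3 - 10*z^2 + 8*z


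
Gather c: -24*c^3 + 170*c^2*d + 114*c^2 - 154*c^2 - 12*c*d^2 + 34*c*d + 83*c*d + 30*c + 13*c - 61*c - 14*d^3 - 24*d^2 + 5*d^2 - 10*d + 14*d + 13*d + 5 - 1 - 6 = -24*c^3 + c^2*(170*d - 40) + c*(-12*d^2 + 117*d - 18) - 14*d^3 - 19*d^2 + 17*d - 2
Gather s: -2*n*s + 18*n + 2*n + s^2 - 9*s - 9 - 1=20*n + s^2 + s*(-2*n - 9) - 10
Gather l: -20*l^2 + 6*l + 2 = -20*l^2 + 6*l + 2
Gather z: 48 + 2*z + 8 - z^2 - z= -z^2 + z + 56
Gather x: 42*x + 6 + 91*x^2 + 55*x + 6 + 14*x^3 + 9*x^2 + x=14*x^3 + 100*x^2 + 98*x + 12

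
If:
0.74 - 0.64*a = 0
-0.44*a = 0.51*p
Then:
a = 1.16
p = -1.00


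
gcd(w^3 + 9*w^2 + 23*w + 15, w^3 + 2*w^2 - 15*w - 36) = w + 3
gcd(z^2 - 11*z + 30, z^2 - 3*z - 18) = z - 6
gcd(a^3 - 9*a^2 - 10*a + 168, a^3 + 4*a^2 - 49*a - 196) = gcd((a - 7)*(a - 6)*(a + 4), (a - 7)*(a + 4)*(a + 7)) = a^2 - 3*a - 28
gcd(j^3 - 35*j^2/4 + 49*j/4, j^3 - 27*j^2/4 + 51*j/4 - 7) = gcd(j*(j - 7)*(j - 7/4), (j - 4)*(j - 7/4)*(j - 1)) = j - 7/4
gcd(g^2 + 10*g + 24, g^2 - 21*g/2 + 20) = 1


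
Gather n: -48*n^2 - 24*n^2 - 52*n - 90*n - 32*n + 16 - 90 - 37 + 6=-72*n^2 - 174*n - 105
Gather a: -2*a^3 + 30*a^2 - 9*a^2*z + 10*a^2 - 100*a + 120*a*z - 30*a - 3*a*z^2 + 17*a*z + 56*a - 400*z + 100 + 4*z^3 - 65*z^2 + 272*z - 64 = -2*a^3 + a^2*(40 - 9*z) + a*(-3*z^2 + 137*z - 74) + 4*z^3 - 65*z^2 - 128*z + 36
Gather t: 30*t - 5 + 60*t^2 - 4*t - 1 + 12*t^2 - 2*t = 72*t^2 + 24*t - 6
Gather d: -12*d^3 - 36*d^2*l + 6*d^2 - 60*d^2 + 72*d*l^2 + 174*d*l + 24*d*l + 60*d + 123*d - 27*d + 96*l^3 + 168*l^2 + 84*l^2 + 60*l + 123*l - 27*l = -12*d^3 + d^2*(-36*l - 54) + d*(72*l^2 + 198*l + 156) + 96*l^3 + 252*l^2 + 156*l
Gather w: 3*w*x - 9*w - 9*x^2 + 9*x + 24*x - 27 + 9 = w*(3*x - 9) - 9*x^2 + 33*x - 18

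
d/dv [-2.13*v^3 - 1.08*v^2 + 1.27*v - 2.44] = -6.39*v^2 - 2.16*v + 1.27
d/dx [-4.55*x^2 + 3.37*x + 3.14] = 3.37 - 9.1*x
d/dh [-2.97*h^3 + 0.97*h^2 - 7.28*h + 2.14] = -8.91*h^2 + 1.94*h - 7.28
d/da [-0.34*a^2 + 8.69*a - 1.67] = 8.69 - 0.68*a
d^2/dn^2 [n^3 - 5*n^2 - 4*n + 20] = 6*n - 10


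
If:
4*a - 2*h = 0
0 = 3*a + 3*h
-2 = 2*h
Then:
No Solution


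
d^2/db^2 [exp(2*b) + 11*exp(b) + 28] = (4*exp(b) + 11)*exp(b)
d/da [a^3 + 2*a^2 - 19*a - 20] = 3*a^2 + 4*a - 19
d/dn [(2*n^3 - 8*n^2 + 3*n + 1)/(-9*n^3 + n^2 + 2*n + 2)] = 2*(-35*n^4 + 31*n^3 + 10*n^2 - 17*n + 2)/(81*n^6 - 18*n^5 - 35*n^4 - 32*n^3 + 8*n^2 + 8*n + 4)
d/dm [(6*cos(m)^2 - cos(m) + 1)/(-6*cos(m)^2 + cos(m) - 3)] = 2*(12*cos(m) - 1)*sin(m)/(6*sin(m)^2 + cos(m) - 9)^2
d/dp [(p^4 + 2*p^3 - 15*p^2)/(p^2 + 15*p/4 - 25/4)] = 4*p*(8*p^2 - 27*p + 30)/(16*p^2 - 40*p + 25)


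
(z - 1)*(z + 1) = z^2 - 1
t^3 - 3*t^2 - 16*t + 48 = (t - 4)*(t - 3)*(t + 4)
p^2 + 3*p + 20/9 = (p + 4/3)*(p + 5/3)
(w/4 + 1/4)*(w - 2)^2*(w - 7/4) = w^4/4 - 19*w^3/16 + 21*w^2/16 + w - 7/4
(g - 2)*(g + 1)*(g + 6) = g^3 + 5*g^2 - 8*g - 12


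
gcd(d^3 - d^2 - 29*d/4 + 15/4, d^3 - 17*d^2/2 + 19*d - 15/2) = d^2 - 7*d/2 + 3/2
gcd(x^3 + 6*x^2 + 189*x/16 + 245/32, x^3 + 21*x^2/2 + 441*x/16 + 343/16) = x^2 + 7*x/2 + 49/16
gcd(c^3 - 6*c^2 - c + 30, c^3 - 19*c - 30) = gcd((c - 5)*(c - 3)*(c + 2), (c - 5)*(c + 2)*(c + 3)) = c^2 - 3*c - 10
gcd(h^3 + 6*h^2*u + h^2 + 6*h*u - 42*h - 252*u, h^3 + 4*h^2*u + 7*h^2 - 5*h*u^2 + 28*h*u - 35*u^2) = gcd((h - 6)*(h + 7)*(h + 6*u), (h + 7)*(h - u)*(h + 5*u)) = h + 7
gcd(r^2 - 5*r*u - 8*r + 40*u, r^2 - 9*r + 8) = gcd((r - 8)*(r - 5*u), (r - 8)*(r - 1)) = r - 8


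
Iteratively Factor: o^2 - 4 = (o - 2)*(o + 2)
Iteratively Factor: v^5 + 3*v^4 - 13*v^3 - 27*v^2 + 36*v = (v - 1)*(v^4 + 4*v^3 - 9*v^2 - 36*v) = v*(v - 1)*(v^3 + 4*v^2 - 9*v - 36) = v*(v - 1)*(v + 3)*(v^2 + v - 12) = v*(v - 1)*(v + 3)*(v + 4)*(v - 3)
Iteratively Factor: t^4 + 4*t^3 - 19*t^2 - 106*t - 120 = (t - 5)*(t^3 + 9*t^2 + 26*t + 24) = (t - 5)*(t + 2)*(t^2 + 7*t + 12) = (t - 5)*(t + 2)*(t + 3)*(t + 4)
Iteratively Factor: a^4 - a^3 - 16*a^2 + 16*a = (a - 1)*(a^3 - 16*a) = a*(a - 1)*(a^2 - 16) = a*(a - 4)*(a - 1)*(a + 4)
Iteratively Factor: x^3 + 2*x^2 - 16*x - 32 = (x + 2)*(x^2 - 16) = (x - 4)*(x + 2)*(x + 4)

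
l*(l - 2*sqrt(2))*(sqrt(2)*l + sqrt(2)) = sqrt(2)*l^3 - 4*l^2 + sqrt(2)*l^2 - 4*l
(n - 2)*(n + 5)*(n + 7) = n^3 + 10*n^2 + 11*n - 70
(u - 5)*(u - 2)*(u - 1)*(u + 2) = u^4 - 6*u^3 + u^2 + 24*u - 20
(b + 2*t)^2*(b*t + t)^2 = b^4*t^2 + 4*b^3*t^3 + 2*b^3*t^2 + 4*b^2*t^4 + 8*b^2*t^3 + b^2*t^2 + 8*b*t^4 + 4*b*t^3 + 4*t^4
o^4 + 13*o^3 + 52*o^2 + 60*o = o*(o + 2)*(o + 5)*(o + 6)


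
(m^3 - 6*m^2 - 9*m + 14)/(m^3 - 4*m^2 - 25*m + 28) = (m + 2)/(m + 4)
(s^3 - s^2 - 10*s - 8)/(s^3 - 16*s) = (s^2 + 3*s + 2)/(s*(s + 4))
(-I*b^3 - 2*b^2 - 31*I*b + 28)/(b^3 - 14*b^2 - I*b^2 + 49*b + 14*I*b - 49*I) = (-I*b^3 - 2*b^2 - 31*I*b + 28)/(b^3 + b^2*(-14 - I) + b*(49 + 14*I) - 49*I)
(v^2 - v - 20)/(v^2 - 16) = (v - 5)/(v - 4)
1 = 1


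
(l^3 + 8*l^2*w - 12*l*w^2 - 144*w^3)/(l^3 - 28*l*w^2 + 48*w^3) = (-l - 6*w)/(-l + 2*w)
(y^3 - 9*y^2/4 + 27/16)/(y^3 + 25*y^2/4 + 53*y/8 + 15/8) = (4*y^2 - 12*y + 9)/(2*(2*y^2 + 11*y + 5))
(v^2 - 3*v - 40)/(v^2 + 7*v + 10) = (v - 8)/(v + 2)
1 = 1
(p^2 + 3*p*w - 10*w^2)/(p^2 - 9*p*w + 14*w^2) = (p + 5*w)/(p - 7*w)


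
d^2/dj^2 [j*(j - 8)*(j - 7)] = 6*j - 30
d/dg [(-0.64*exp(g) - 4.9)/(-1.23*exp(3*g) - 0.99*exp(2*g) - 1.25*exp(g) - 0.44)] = (-(0.64*exp(g) + 4.9)*(3.69*exp(2*g) + 1.98*exp(g) + 1.25) + 0.7872*exp(3*g) + 0.6336*exp(2*g) + 0.8*exp(g) + 0.2816)*exp(g)/(1.23*exp(3*g) + 0.99*exp(2*g) + 1.25*exp(g) + 0.44)^2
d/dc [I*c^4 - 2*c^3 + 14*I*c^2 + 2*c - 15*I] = 4*I*c^3 - 6*c^2 + 28*I*c + 2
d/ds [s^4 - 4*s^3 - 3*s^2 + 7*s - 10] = 4*s^3 - 12*s^2 - 6*s + 7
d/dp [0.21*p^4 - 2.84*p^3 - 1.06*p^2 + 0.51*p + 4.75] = 0.84*p^3 - 8.52*p^2 - 2.12*p + 0.51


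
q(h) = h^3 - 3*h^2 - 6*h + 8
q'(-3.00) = 39.00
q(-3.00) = -28.00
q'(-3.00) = 39.00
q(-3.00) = -28.00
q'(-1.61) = 11.44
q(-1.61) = 5.71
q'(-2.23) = 22.30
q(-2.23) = -4.63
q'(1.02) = -9.00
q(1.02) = -0.18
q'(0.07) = -6.41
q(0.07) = 7.57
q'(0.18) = -6.98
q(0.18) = 6.83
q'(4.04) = 18.72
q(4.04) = 0.73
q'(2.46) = -2.61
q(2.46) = -10.03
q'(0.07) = -6.41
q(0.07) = 7.57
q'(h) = 3*h^2 - 6*h - 6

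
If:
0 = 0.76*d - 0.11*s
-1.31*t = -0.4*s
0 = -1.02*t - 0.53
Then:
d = -0.25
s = -1.70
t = -0.52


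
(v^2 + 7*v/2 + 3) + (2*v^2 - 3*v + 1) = 3*v^2 + v/2 + 4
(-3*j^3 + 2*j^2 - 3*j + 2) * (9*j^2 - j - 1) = -27*j^5 + 21*j^4 - 26*j^3 + 19*j^2 + j - 2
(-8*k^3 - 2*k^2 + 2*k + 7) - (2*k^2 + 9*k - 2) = -8*k^3 - 4*k^2 - 7*k + 9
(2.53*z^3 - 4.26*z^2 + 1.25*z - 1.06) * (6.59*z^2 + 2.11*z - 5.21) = 16.6727*z^5 - 22.7351*z^4 - 13.9324*z^3 + 17.8467*z^2 - 8.7491*z + 5.5226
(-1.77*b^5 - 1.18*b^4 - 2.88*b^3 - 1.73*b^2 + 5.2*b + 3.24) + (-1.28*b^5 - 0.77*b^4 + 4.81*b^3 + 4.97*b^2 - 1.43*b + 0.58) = -3.05*b^5 - 1.95*b^4 + 1.93*b^3 + 3.24*b^2 + 3.77*b + 3.82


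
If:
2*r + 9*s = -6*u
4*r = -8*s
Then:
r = 12*u/5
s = -6*u/5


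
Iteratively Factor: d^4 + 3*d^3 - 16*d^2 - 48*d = (d - 4)*(d^3 + 7*d^2 + 12*d) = (d - 4)*(d + 4)*(d^2 + 3*d) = (d - 4)*(d + 3)*(d + 4)*(d)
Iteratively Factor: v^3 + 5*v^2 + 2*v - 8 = (v + 4)*(v^2 + v - 2) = (v - 1)*(v + 4)*(v + 2)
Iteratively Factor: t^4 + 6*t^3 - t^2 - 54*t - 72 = (t + 3)*(t^3 + 3*t^2 - 10*t - 24) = (t - 3)*(t + 3)*(t^2 + 6*t + 8) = (t - 3)*(t + 2)*(t + 3)*(t + 4)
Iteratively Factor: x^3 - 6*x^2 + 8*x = (x)*(x^2 - 6*x + 8) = x*(x - 2)*(x - 4)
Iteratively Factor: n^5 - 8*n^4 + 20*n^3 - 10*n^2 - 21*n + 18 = (n - 2)*(n^4 - 6*n^3 + 8*n^2 + 6*n - 9) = (n - 2)*(n - 1)*(n^3 - 5*n^2 + 3*n + 9) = (n - 3)*(n - 2)*(n - 1)*(n^2 - 2*n - 3) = (n - 3)*(n - 2)*(n - 1)*(n + 1)*(n - 3)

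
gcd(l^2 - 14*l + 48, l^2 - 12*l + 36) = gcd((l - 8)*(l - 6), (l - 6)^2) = l - 6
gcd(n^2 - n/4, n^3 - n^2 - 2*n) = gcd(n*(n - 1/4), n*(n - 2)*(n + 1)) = n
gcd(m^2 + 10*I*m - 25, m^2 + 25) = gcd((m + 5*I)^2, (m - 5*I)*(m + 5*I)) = m + 5*I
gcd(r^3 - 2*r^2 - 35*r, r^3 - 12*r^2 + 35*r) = r^2 - 7*r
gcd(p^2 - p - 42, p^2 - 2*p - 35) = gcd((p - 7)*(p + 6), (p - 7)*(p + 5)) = p - 7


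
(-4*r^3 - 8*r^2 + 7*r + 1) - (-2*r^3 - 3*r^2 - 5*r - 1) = -2*r^3 - 5*r^2 + 12*r + 2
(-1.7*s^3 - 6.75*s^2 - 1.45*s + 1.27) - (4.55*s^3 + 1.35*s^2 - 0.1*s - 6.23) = -6.25*s^3 - 8.1*s^2 - 1.35*s + 7.5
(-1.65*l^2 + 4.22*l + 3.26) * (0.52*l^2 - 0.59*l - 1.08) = -0.858*l^4 + 3.1679*l^3 + 0.9874*l^2 - 6.481*l - 3.5208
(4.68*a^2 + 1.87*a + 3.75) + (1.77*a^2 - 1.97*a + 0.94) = 6.45*a^2 - 0.0999999999999999*a + 4.69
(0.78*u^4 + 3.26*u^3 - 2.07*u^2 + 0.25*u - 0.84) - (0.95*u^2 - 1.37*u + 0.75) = 0.78*u^4 + 3.26*u^3 - 3.02*u^2 + 1.62*u - 1.59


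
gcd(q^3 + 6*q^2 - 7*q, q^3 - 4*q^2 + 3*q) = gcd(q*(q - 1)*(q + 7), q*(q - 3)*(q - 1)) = q^2 - q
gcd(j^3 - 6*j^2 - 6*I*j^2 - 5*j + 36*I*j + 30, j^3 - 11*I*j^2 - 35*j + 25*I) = j^2 - 6*I*j - 5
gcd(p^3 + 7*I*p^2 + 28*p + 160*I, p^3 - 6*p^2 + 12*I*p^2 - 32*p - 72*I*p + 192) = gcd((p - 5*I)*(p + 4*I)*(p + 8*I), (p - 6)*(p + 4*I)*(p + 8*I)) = p^2 + 12*I*p - 32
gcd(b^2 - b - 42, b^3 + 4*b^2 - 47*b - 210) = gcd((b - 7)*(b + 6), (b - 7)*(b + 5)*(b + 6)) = b^2 - b - 42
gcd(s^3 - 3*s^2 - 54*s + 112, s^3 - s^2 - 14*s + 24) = s - 2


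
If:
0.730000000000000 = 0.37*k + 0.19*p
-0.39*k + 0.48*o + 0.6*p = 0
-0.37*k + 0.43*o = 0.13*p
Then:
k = 2.00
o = 1.71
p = -0.06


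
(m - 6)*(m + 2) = m^2 - 4*m - 12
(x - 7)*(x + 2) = x^2 - 5*x - 14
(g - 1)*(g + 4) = g^2 + 3*g - 4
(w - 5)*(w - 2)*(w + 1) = w^3 - 6*w^2 + 3*w + 10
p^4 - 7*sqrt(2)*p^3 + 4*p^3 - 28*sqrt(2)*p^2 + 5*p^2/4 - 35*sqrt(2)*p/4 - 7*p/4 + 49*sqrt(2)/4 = (p - 1/2)*(p + 1)*(p + 7/2)*(p - 7*sqrt(2))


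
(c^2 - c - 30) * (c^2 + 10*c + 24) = c^4 + 9*c^3 - 16*c^2 - 324*c - 720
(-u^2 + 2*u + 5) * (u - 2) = -u^3 + 4*u^2 + u - 10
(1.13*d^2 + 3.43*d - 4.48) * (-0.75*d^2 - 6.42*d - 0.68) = -0.8475*d^4 - 9.8271*d^3 - 19.429*d^2 + 26.4292*d + 3.0464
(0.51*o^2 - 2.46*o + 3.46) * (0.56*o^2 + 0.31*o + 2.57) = 0.2856*o^4 - 1.2195*o^3 + 2.4857*o^2 - 5.2496*o + 8.8922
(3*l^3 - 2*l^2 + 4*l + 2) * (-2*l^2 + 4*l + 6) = -6*l^5 + 16*l^4 + 2*l^3 + 32*l + 12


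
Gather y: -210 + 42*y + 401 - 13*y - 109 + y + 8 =30*y + 90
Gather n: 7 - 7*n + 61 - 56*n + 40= 108 - 63*n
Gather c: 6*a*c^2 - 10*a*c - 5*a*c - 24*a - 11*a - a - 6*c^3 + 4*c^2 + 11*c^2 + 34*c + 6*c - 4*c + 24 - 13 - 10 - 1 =-36*a - 6*c^3 + c^2*(6*a + 15) + c*(36 - 15*a)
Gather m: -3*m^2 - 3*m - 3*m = -3*m^2 - 6*m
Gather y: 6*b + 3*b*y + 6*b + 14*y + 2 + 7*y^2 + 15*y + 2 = 12*b + 7*y^2 + y*(3*b + 29) + 4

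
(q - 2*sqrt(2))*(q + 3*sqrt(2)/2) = q^2 - sqrt(2)*q/2 - 6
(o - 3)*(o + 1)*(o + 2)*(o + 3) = o^4 + 3*o^3 - 7*o^2 - 27*o - 18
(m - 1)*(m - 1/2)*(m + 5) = m^3 + 7*m^2/2 - 7*m + 5/2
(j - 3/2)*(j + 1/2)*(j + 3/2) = j^3 + j^2/2 - 9*j/4 - 9/8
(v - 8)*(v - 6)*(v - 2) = v^3 - 16*v^2 + 76*v - 96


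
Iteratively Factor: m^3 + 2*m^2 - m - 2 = (m + 1)*(m^2 + m - 2) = (m - 1)*(m + 1)*(m + 2)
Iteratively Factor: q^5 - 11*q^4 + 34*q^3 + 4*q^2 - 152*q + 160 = (q - 4)*(q^4 - 7*q^3 + 6*q^2 + 28*q - 40) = (q - 4)*(q - 2)*(q^3 - 5*q^2 - 4*q + 20) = (q - 5)*(q - 4)*(q - 2)*(q^2 - 4) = (q - 5)*(q - 4)*(q - 2)*(q + 2)*(q - 2)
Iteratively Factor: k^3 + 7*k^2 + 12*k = (k + 4)*(k^2 + 3*k) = k*(k + 4)*(k + 3)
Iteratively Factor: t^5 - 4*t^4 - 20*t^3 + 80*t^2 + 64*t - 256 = (t - 4)*(t^4 - 20*t^2 + 64) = (t - 4)*(t + 2)*(t^3 - 2*t^2 - 16*t + 32) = (t - 4)*(t - 2)*(t + 2)*(t^2 - 16) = (t - 4)*(t - 2)*(t + 2)*(t + 4)*(t - 4)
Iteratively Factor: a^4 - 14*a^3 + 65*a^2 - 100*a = (a - 5)*(a^3 - 9*a^2 + 20*a) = a*(a - 5)*(a^2 - 9*a + 20) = a*(a - 5)*(a - 4)*(a - 5)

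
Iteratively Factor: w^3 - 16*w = (w + 4)*(w^2 - 4*w) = w*(w + 4)*(w - 4)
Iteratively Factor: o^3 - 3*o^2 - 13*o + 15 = (o - 1)*(o^2 - 2*o - 15) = (o - 5)*(o - 1)*(o + 3)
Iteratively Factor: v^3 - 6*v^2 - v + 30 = (v - 3)*(v^2 - 3*v - 10) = (v - 5)*(v - 3)*(v + 2)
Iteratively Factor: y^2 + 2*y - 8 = (y + 4)*(y - 2)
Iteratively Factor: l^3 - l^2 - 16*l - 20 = (l + 2)*(l^2 - 3*l - 10) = (l + 2)^2*(l - 5)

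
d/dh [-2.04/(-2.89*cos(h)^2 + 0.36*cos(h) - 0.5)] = (11.7912*cos(h) - 0.7344)*sin(h)/(2.89*cos(h)^2 - 0.36*cos(h) + 0.5)^2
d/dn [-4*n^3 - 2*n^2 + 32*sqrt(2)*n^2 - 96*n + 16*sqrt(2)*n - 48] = -12*n^2 - 4*n + 64*sqrt(2)*n - 96 + 16*sqrt(2)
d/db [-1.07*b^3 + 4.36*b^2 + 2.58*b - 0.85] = -3.21*b^2 + 8.72*b + 2.58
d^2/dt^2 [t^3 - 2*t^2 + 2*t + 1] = 6*t - 4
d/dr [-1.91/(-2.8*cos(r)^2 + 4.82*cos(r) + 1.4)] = (10.696*cos(r) - 9.2062)*sin(r)/(4.82*cos(r) - 1.4*cos(2*r))^2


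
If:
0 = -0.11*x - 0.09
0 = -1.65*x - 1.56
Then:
No Solution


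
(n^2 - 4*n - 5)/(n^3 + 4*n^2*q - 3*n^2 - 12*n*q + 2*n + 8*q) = (n^2 - 4*n - 5)/(n^3 + 4*n^2*q - 3*n^2 - 12*n*q + 2*n + 8*q)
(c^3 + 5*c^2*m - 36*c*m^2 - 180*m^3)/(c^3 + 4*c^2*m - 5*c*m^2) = (c^2 - 36*m^2)/(c*(c - m))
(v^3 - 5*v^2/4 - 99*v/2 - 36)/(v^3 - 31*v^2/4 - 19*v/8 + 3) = 2*(v + 6)/(2*v - 1)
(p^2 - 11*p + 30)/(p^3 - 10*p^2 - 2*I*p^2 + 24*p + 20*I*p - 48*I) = (p - 5)/(p^2 - 2*p*(2 + I) + 8*I)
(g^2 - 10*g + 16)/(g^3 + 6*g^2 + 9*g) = (g^2 - 10*g + 16)/(g*(g^2 + 6*g + 9))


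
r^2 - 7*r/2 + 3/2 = (r - 3)*(r - 1/2)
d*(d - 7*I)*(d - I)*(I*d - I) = I*d^4 + 8*d^3 - I*d^3 - 8*d^2 - 7*I*d^2 + 7*I*d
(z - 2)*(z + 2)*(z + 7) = z^3 + 7*z^2 - 4*z - 28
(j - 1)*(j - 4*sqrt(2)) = j^2 - 4*sqrt(2)*j - j + 4*sqrt(2)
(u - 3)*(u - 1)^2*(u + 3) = u^4 - 2*u^3 - 8*u^2 + 18*u - 9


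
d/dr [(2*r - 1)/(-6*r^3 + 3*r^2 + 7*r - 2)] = 3*(8*r^3 - 8*r^2 + 2*r + 1)/(36*r^6 - 36*r^5 - 75*r^4 + 66*r^3 + 37*r^2 - 28*r + 4)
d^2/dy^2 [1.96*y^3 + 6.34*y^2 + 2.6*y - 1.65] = 11.76*y + 12.68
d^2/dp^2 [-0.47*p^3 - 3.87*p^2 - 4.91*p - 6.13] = -2.82*p - 7.74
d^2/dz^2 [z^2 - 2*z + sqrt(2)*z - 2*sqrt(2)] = 2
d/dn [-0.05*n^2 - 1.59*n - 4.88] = -0.1*n - 1.59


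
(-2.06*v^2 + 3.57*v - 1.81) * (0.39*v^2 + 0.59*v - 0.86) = -0.8034*v^4 + 0.1769*v^3 + 3.172*v^2 - 4.1381*v + 1.5566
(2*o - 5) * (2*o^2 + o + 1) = 4*o^3 - 8*o^2 - 3*o - 5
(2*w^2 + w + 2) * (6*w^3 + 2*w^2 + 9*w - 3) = 12*w^5 + 10*w^4 + 32*w^3 + 7*w^2 + 15*w - 6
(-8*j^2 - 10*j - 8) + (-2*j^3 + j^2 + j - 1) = -2*j^3 - 7*j^2 - 9*j - 9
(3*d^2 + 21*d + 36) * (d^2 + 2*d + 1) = 3*d^4 + 27*d^3 + 81*d^2 + 93*d + 36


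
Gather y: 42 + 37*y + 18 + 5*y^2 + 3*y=5*y^2 + 40*y + 60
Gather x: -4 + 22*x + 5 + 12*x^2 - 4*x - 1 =12*x^2 + 18*x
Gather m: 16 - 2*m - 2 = 14 - 2*m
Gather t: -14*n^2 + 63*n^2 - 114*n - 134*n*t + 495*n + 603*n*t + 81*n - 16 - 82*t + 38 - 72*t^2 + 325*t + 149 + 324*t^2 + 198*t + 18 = 49*n^2 + 462*n + 252*t^2 + t*(469*n + 441) + 189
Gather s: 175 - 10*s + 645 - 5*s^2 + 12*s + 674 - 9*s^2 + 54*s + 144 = -14*s^2 + 56*s + 1638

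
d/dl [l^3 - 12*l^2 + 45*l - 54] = 3*l^2 - 24*l + 45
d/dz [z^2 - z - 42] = 2*z - 1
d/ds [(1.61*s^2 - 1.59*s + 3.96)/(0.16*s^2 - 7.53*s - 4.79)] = (-11.8689*s^2 - 16.691*s + 37.4349)/(0.0256*s^4 - 2.4096*s^3 + 55.1681*s^2 + 72.1374*s + 22.9441)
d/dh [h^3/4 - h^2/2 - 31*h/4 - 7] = 3*h^2/4 - h - 31/4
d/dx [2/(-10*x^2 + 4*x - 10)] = 2*(5*x - 1)/(5*x^2 - 2*x + 5)^2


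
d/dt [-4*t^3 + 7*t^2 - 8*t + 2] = -12*t^2 + 14*t - 8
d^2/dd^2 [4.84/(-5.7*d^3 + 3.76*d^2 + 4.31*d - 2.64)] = ((165.528*d - 36.3968)*(5.7*d^3 - 3.76*d^2 - 4.31*d + 2.64) - 4.84*(-34.2*d^2 + 15.04*d + 8.62)*(-17.1*d^2 + 7.52*d + 4.31))/(5.7*d^3 - 3.76*d^2 - 4.31*d + 2.64)^3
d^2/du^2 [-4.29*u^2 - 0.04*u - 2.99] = -8.58000000000000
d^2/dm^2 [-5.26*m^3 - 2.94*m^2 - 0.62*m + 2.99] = -31.56*m - 5.88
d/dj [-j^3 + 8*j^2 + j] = -3*j^2 + 16*j + 1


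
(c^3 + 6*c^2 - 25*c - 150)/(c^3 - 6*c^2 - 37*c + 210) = (c + 5)/(c - 7)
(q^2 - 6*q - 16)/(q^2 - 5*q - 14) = (q - 8)/(q - 7)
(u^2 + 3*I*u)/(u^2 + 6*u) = (u + 3*I)/(u + 6)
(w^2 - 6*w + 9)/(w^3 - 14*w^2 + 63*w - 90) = (w - 3)/(w^2 - 11*w + 30)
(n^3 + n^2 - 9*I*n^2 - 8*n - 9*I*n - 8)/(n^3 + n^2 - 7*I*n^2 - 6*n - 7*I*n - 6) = (n - 8*I)/(n - 6*I)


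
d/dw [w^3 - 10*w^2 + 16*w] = 3*w^2 - 20*w + 16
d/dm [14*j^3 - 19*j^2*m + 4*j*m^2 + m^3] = -19*j^2 + 8*j*m + 3*m^2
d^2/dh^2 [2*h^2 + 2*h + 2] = 4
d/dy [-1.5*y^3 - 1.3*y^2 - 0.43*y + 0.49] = -4.5*y^2 - 2.6*y - 0.43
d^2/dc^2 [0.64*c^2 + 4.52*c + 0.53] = 1.28000000000000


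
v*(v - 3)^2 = v^3 - 6*v^2 + 9*v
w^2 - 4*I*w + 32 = (w - 8*I)*(w + 4*I)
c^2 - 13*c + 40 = (c - 8)*(c - 5)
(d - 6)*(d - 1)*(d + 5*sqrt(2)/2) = d^3 - 7*d^2 + 5*sqrt(2)*d^2/2 - 35*sqrt(2)*d/2 + 6*d + 15*sqrt(2)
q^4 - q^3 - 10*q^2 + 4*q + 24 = (q - 3)*(q - 2)*(q + 2)^2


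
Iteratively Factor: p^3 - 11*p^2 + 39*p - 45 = (p - 3)*(p^2 - 8*p + 15) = (p - 3)^2*(p - 5)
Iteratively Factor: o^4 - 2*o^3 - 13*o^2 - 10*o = (o + 2)*(o^3 - 4*o^2 - 5*o) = (o + 1)*(o + 2)*(o^2 - 5*o) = o*(o + 1)*(o + 2)*(o - 5)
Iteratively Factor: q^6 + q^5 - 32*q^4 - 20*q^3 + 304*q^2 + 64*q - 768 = (q - 3)*(q^5 + 4*q^4 - 20*q^3 - 80*q^2 + 64*q + 256) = (q - 3)*(q + 4)*(q^4 - 20*q^2 + 64) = (q - 3)*(q + 4)^2*(q^3 - 4*q^2 - 4*q + 16) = (q - 3)*(q - 2)*(q + 4)^2*(q^2 - 2*q - 8) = (q - 4)*(q - 3)*(q - 2)*(q + 4)^2*(q + 2)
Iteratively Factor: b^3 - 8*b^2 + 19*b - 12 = (b - 3)*(b^2 - 5*b + 4) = (b - 3)*(b - 1)*(b - 4)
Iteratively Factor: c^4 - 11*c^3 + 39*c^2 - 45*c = (c - 3)*(c^3 - 8*c^2 + 15*c) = (c - 5)*(c - 3)*(c^2 - 3*c) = (c - 5)*(c - 3)^2*(c)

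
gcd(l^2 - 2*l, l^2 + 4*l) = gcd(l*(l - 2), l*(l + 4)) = l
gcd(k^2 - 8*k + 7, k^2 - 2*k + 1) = k - 1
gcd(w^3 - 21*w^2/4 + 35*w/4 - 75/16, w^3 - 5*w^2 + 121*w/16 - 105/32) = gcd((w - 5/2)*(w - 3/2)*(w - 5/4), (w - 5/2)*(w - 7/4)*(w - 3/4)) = w - 5/2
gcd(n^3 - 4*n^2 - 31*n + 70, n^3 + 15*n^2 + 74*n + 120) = n + 5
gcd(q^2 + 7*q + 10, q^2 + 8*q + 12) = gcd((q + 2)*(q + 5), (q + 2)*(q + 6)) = q + 2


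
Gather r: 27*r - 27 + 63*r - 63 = 90*r - 90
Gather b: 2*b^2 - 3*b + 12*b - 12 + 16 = 2*b^2 + 9*b + 4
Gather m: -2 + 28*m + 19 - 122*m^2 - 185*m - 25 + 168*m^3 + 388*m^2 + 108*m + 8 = 168*m^3 + 266*m^2 - 49*m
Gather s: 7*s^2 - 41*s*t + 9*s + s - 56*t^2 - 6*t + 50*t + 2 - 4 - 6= 7*s^2 + s*(10 - 41*t) - 56*t^2 + 44*t - 8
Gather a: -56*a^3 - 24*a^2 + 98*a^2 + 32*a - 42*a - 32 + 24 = -56*a^3 + 74*a^2 - 10*a - 8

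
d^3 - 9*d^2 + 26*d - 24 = (d - 4)*(d - 3)*(d - 2)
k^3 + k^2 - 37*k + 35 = (k - 5)*(k - 1)*(k + 7)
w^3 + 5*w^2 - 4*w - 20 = (w - 2)*(w + 2)*(w + 5)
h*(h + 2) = h^2 + 2*h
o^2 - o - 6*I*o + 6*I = (o - 1)*(o - 6*I)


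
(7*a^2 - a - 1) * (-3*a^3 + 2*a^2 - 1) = -21*a^5 + 17*a^4 + a^3 - 9*a^2 + a + 1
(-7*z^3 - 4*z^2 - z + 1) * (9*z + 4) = -63*z^4 - 64*z^3 - 25*z^2 + 5*z + 4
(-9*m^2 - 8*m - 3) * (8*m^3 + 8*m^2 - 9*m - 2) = -72*m^5 - 136*m^4 - 7*m^3 + 66*m^2 + 43*m + 6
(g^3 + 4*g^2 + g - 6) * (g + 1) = g^4 + 5*g^3 + 5*g^2 - 5*g - 6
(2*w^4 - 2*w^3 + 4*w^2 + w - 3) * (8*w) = 16*w^5 - 16*w^4 + 32*w^3 + 8*w^2 - 24*w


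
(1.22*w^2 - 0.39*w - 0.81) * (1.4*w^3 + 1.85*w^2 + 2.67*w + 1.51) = 1.708*w^5 + 1.711*w^4 + 1.4019*w^3 - 0.6976*w^2 - 2.7516*w - 1.2231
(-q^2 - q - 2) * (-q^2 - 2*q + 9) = q^4 + 3*q^3 - 5*q^2 - 5*q - 18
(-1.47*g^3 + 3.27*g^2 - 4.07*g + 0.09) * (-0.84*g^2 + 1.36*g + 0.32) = 1.2348*g^5 - 4.746*g^4 + 7.3956*g^3 - 4.5644*g^2 - 1.18*g + 0.0288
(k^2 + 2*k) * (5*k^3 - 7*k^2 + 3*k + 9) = 5*k^5 + 3*k^4 - 11*k^3 + 15*k^2 + 18*k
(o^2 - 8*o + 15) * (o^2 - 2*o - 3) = o^4 - 10*o^3 + 28*o^2 - 6*o - 45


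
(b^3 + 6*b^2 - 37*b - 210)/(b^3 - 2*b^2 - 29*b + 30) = (b + 7)/(b - 1)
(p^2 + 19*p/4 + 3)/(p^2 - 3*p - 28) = (p + 3/4)/(p - 7)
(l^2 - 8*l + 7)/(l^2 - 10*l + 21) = (l - 1)/(l - 3)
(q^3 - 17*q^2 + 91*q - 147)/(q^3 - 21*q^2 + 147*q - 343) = (q - 3)/(q - 7)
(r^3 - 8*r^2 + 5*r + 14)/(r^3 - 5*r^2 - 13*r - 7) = (r - 2)/(r + 1)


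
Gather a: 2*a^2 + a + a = 2*a^2 + 2*a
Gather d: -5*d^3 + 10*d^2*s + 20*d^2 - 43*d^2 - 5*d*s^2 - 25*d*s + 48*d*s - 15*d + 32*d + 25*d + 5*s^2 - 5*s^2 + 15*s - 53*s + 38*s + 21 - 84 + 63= -5*d^3 + d^2*(10*s - 23) + d*(-5*s^2 + 23*s + 42)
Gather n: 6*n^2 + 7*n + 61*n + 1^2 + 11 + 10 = 6*n^2 + 68*n + 22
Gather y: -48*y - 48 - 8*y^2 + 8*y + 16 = -8*y^2 - 40*y - 32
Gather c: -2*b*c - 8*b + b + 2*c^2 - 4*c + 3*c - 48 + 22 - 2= -7*b + 2*c^2 + c*(-2*b - 1) - 28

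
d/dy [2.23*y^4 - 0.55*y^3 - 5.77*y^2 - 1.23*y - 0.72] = 8.92*y^3 - 1.65*y^2 - 11.54*y - 1.23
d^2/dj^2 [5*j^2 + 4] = 10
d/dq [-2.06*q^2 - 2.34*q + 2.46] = -4.12*q - 2.34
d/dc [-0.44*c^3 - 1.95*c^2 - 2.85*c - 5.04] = -1.32*c^2 - 3.9*c - 2.85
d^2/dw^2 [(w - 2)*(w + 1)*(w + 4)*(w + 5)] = 12*w^2 + 48*w + 18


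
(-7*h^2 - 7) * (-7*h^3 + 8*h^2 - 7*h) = 49*h^5 - 56*h^4 + 98*h^3 - 56*h^2 + 49*h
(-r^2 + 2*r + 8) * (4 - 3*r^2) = 3*r^4 - 6*r^3 - 28*r^2 + 8*r + 32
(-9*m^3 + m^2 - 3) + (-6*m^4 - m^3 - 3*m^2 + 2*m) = -6*m^4 - 10*m^3 - 2*m^2 + 2*m - 3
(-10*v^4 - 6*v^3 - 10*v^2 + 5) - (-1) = -10*v^4 - 6*v^3 - 10*v^2 + 6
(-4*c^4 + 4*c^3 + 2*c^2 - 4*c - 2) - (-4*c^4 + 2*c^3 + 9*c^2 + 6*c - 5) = 2*c^3 - 7*c^2 - 10*c + 3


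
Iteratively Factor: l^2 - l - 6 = (l - 3)*(l + 2)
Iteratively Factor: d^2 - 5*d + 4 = (d - 1)*(d - 4)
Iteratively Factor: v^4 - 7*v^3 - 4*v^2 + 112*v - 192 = (v + 4)*(v^3 - 11*v^2 + 40*v - 48) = (v - 4)*(v + 4)*(v^2 - 7*v + 12) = (v - 4)*(v - 3)*(v + 4)*(v - 4)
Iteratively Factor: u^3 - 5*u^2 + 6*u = (u)*(u^2 - 5*u + 6) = u*(u - 2)*(u - 3)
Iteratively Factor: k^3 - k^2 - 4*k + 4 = (k - 2)*(k^2 + k - 2) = (k - 2)*(k + 2)*(k - 1)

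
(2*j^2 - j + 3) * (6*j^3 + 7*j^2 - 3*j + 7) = 12*j^5 + 8*j^4 + 5*j^3 + 38*j^2 - 16*j + 21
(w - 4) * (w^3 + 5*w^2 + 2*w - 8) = w^4 + w^3 - 18*w^2 - 16*w + 32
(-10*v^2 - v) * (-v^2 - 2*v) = 10*v^4 + 21*v^3 + 2*v^2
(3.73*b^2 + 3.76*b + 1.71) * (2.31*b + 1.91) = 8.6163*b^3 + 15.8099*b^2 + 11.1317*b + 3.2661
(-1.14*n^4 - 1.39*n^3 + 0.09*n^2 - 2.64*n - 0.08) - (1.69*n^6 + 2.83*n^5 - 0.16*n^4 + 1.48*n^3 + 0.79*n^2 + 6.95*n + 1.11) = -1.69*n^6 - 2.83*n^5 - 0.98*n^4 - 2.87*n^3 - 0.7*n^2 - 9.59*n - 1.19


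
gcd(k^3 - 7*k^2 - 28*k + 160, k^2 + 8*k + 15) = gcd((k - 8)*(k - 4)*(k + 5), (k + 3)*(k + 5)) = k + 5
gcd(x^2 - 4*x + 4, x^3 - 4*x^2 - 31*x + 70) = x - 2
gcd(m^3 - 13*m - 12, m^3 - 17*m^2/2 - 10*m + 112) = m - 4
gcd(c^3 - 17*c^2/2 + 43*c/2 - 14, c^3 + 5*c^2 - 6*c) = c - 1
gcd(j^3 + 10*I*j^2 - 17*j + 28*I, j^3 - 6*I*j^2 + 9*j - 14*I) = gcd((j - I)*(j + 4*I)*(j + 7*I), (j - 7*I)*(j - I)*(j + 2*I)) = j - I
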